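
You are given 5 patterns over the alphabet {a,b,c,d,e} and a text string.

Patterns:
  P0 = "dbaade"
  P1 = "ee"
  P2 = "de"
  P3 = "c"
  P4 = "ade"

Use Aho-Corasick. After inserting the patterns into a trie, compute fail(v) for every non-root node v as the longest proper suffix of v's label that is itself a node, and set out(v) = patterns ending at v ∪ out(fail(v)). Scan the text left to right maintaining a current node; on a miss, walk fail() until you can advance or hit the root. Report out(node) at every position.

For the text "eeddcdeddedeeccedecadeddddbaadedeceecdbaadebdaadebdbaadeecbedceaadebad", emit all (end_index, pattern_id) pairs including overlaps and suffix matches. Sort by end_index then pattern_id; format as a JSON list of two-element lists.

Build automaton:
Trie nodes:
  0='ε' goto a→11 c→10 d→1 e→7
  1='d' goto b→2 e→9
  2='db' goto a→3
  3='dba' goto a→4
  4='dbaa' goto d→5
  5='dbaad' goto e→6
  6='dbaade' goto ·  [P0 ends]
  7='e' goto e→8
  8='ee' goto ·  [P1 ends]
  9='de' goto ·  [P2 ends]
  10='c' goto ·  [P3 ends]
  11='a' goto d→12
  12='ad' goto e→13
  13='ade' goto ·  [P4 ends]

BFS fail/out derivation:
  fail(1) 'd': from fail(0)=0 chase 'd': 0 ⇒ 0;  out=∅∪out(0)=∅
  fail(7) 'e': from fail(0)=0 chase 'e': 0 ⇒ 0;  out=∅∪out(0)=∅
  fail(10) 'c': from fail(0)=0 chase 'c': 0 ⇒ 0;  out={3}∪out(0)={3}
  fail(11) 'a': from fail(0)=0 chase 'a': 0 ⇒ 0;  out=∅∪out(0)=∅
  fail(2) 'db': from fail(1)=0 chase 'b': 0 ⇒ 0;  out=∅∪out(0)=∅
  fail(8) 'ee': from fail(7)=0 chase 'e': 0 ⇒ 7;  out={1}∪out(7)={1}
  fail(9) 'de': from fail(1)=0 chase 'e': 0 ⇒ 7;  out={2}∪out(7)={2}
  fail(12) 'ad': from fail(11)=0 chase 'd': 0 ⇒ 1;  out=∅∪out(1)=∅
  fail(3) 'dba': from fail(2)=0 chase 'a': 0 ⇒ 11;  out=∅∪out(11)=∅
  fail(13) 'ade': from fail(12)=1 chase 'e': 1 ⇒ 9;  out={4}∪out(9)={2,4}
  fail(4) 'dbaa': from fail(3)=11 chase 'a': 11→0 ⇒ 11;  out=∅∪out(11)=∅
  fail(5) 'dbaad': from fail(4)=11 chase 'd': 11 ⇒ 12;  out=∅∪out(12)=∅
  fail(6) 'dbaade': from fail(5)=12 chase 'e': 12 ⇒ 13;  out={0}∪out(13)={0,2,4}

Text stream:
pos 0 'e': at 7
pos 1 'e': at 8  ** P1@[0:1]
pos 2 'd': at 1 ·f
pos 3 'd': at 1 ·f
pos 4 'c': at 10 ·f  ** P3@[4:4]
pos 5 'd': at 1 ·f
pos 6 'e': at 9  ** P2@[5:6]
pos 7 'd': at 1 ·f
pos 8 'd': at 1 ·f
pos 9 'e': at 9  ** P2@[8:9]
pos 10 'd': at 1 ·f
pos 11 'e': at 9  ** P2@[10:11]
pos 12 'e': at 8 ·f  ** P1@[11:12]
pos 13 'c': at 10 ·f  ** P3@[13:13]
pos 14 'c': at 10 ·f  ** P3@[14:14]
pos 15 'e': at 7 ·f
pos 16 'd': at 1 ·f
pos 17 'e': at 9  ** P2@[16:17]
pos 18 'c': at 10 ·f  ** P3@[18:18]
pos 19 'a': at 11 ·f
pos 20 'd': at 12
pos 21 'e': at 13  ** P2@[20:21],P4@[19:21]
pos 22 'd': at 1 ·f
pos 23 'd': at 1 ·f
pos 24 'd': at 1 ·f
pos 25 'd': at 1 ·f
pos 26 'b': at 2
pos 27 'a': at 3
pos 28 'a': at 4
pos 29 'd': at 5
pos 30 'e': at 6  ** P0@[25:30],P2@[29:30],P4@[28:30]
pos 31 'd': at 1 ·f
pos 32 'e': at 9  ** P2@[31:32]
pos 33 'c': at 10 ·f  ** P3@[33:33]
pos 34 'e': at 7 ·f
pos 35 'e': at 8  ** P1@[34:35]
pos 36 'c': at 10 ·f  ** P3@[36:36]
pos 37 'd': at 1 ·f
pos 38 'b': at 2
pos 39 'a': at 3
pos 40 'a': at 4
pos 41 'd': at 5
pos 42 'e': at 6  ** P0@[37:42],P2@[41:42],P4@[40:42]
pos 43 'b': at 0 ·f
pos 44 'd': at 1
pos 45 'a': at 11 ·f
pos 46 'a': at 11 ·f
pos 47 'd': at 12
pos 48 'e': at 13  ** P2@[47:48],P4@[46:48]
pos 49 'b': at 0 ·f
pos 50 'd': at 1
pos 51 'b': at 2
pos 52 'a': at 3
pos 53 'a': at 4
pos 54 'd': at 5
pos 55 'e': at 6  ** P0@[50:55],P2@[54:55],P4@[53:55]
pos 56 'e': at 8 ·f  ** P1@[55:56]
pos 57 'c': at 10 ·f  ** P3@[57:57]
pos 58 'b': at 0 ·f
pos 59 'e': at 7
pos 60 'd': at 1 ·f
pos 61 'c': at 10 ·f  ** P3@[61:61]
pos 62 'e': at 7 ·f
pos 63 'a': at 11 ·f
pos 64 'a': at 11 ·f
pos 65 'd': at 12
pos 66 'e': at 13  ** P2@[65:66],P4@[64:66]
pos 67 'b': at 0 ·f
pos 68 'a': at 11
pos 69 'd': at 12

All matches (sorted): [[1,1],[4,3],[6,2],[9,2],[11,2],[12,1],[13,3],[14,3],[17,2],[18,3],[21,2],[21,4],[30,0],[30,2],[30,4],[32,2],[33,3],[35,1],[36,3],[42,0],[42,2],[42,4],[48,2],[48,4],[55,0],[55,2],[55,4],[56,1],[57,3],[61,3],[66,2],[66,4]]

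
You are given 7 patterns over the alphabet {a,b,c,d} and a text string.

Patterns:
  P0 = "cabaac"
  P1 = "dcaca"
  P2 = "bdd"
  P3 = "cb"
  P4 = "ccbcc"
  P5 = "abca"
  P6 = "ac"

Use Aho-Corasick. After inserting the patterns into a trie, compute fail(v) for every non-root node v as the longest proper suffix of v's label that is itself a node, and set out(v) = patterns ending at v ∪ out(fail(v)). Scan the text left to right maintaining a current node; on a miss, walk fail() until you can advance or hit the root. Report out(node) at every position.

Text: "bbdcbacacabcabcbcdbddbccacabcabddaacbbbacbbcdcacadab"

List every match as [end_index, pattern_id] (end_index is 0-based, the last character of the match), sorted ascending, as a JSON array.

Build automaton:
Trie nodes:
  n0 'ε': a→20 b→12 c→1 d→7
  n1 'c': a→2 b→15 c→16
  n2 'ca': b→3
  n3 'cab': a→4
  n4 'caba': a→5
  n5 'cabaa': c→6
  n6 'cabaac': ·  [P0 ends]
  n7 'd': c→8
  n8 'dc': a→9
  n9 'dca': c→10
  n10 'dcac': a→11
  n11 'dcaca': ·  [P1 ends]
  n12 'b': d→13
  n13 'bd': d→14
  n14 'bdd': ·  [P2 ends]
  n15 'cb': ·  [P3 ends]
  n16 'cc': b→17
  n17 'ccb': c→18
  n18 'ccbc': c→19
  n19 'ccbcc': ·  [P4 ends]
  n20 'a': b→21 c→24
  n21 'ab': c→22
  n22 'abc': a→23
  n23 'abca': ·  [P5 ends]
  n24 'ac': ·  [P6 ends]

Failure links (BFS by depth):
  n1('c'): parent n0 fail=0; on 'c' 0 → fail=0;  out ∅∪∅=∅
  n7('d'): parent n0 fail=0; on 'd' 0 → fail=0;  out ∅∪∅=∅
  n12('b'): parent n0 fail=0; on 'b' 0 → fail=0;  out ∅∪∅=∅
  n20('a'): parent n0 fail=0; on 'a' 0 → fail=0;  out ∅∪∅=∅
  n2('ca'): parent n1 fail=0; on 'a' 0 → fail=20;  out ∅∪∅=∅
  n8('dc'): parent n7 fail=0; on 'c' 0 → fail=1;  out ∅∪∅=∅
  n13('bd'): parent n12 fail=0; on 'd' 0 → fail=7;  out ∅∪∅=∅
  n15('cb'): parent n1 fail=0; on 'b' 0 → fail=12;  out {3}∪∅={3}
  n16('cc'): parent n1 fail=0; on 'c' 0 → fail=1;  out ∅∪∅=∅
  n21('ab'): parent n20 fail=0; on 'b' 0 → fail=12;  out ∅∪∅=∅
  n24('ac'): parent n20 fail=0; on 'c' 0 → fail=1;  out {6}∪∅={6}
  n3('cab'): parent n2 fail=20; on 'b' 20 → fail=21;  out ∅∪∅=∅
  n9('dca'): parent n8 fail=1; on 'a' 1 → fail=2;  out ∅∪∅=∅
  n14('bdd'): parent n13 fail=7; on 'd' 7→0 → fail=7;  out {2}∪∅={2}
  n17('ccb'): parent n16 fail=1; on 'b' 1 → fail=15;  out ∅∪{3}={3}
  n22('abc'): parent n21 fail=12; on 'c' 12→0 → fail=1;  out ∅∪∅=∅
  n4('caba'): parent n3 fail=21; on 'a' 21→12→0 → fail=20;  out ∅∪∅=∅
  n10('dcac'): parent n9 fail=2; on 'c' 2→20 → fail=24;  out ∅∪{6}={6}
  n18('ccbc'): parent n17 fail=15; on 'c' 15→12→0 → fail=1;  out ∅∪∅=∅
  n23('abca'): parent n22 fail=1; on 'a' 1 → fail=2;  out {5}∪∅={5}
  n5('cabaa'): parent n4 fail=20; on 'a' 20→0 → fail=20;  out ∅∪∅=∅
  n11('dcaca'): parent n10 fail=24; on 'a' 24→1 → fail=2;  out {1}∪∅={1}
  n19('ccbcc'): parent n18 fail=1; on 'c' 1 → fail=16;  out {4}∪∅={4}
  n6('cabaac'): parent n5 fail=20; on 'c' 20 → fail=24;  out {0}∪{6}={0,6}

Text stream:
[0] read 'b'  n0⇒n12
[1] read 'b'  n12⇒n12 ·f
[2] read 'd'  n12⇒n13
[3] read 'c'  n13⇒n8 ·f
[4] read 'b'  n8⇒n15 ·f  emit P3@[3:4]
[5] read 'a'  n15⇒n20 ·f
[6] read 'c'  n20⇒n24  emit P6@[5:6]
[7] read 'a'  n24⇒n2 ·f
[8] read 'c'  n2⇒n24 ·f  emit P6@[7:8]
[9] read 'a'  n24⇒n2 ·f
[10] read 'b'  n2⇒n3
[11] read 'c'  n3⇒n22 ·f
[12] read 'a'  n22⇒n23  emit P5@[9:12]
[13] read 'b'  n23⇒n3 ·f
[14] read 'c'  n3⇒n22 ·f
[15] read 'b'  n22⇒n15 ·f  emit P3@[14:15]
[16] read 'c'  n15⇒n1 ·f
[17] read 'd'  n1⇒n7 ·f
[18] read 'b'  n7⇒n12 ·f
[19] read 'd'  n12⇒n13
[20] read 'd'  n13⇒n14  emit P2@[18:20]
[21] read 'b'  n14⇒n12 ·f
[22] read 'c'  n12⇒n1 ·f
[23] read 'c'  n1⇒n16
[24] read 'a'  n16⇒n2 ·f
[25] read 'c'  n2⇒n24 ·f  emit P6@[24:25]
[26] read 'a'  n24⇒n2 ·f
[27] read 'b'  n2⇒n3
[28] read 'c'  n3⇒n22 ·f
[29] read 'a'  n22⇒n23  emit P5@[26:29]
[30] read 'b'  n23⇒n3 ·f
[31] read 'd'  n3⇒n13 ·f
[32] read 'd'  n13⇒n14  emit P2@[30:32]
[33] read 'a'  n14⇒n20 ·f
[34] read 'a'  n20⇒n20 ·f
[35] read 'c'  n20⇒n24  emit P6@[34:35]
[36] read 'b'  n24⇒n15 ·f  emit P3@[35:36]
[37] read 'b'  n15⇒n12 ·f
[38] read 'b'  n12⇒n12 ·f
[39] read 'a'  n12⇒n20 ·f
[40] read 'c'  n20⇒n24  emit P6@[39:40]
[41] read 'b'  n24⇒n15 ·f  emit P3@[40:41]
[42] read 'b'  n15⇒n12 ·f
[43] read 'c'  n12⇒n1 ·f
[44] read 'd'  n1⇒n7 ·f
[45] read 'c'  n7⇒n8
[46] read 'a'  n8⇒n9
[47] read 'c'  n9⇒n10  emit P6@[46:47]
[48] read 'a'  n10⇒n11  emit P1@[44:48]
[49] read 'd'  n11⇒n7 ·f
[50] read 'a'  n7⇒n20 ·f
[51] read 'b'  n20⇒n21

All matches (sorted): [[4,3],[6,6],[8,6],[12,5],[15,3],[20,2],[25,6],[29,5],[32,2],[35,6],[36,3],[40,6],[41,3],[47,6],[48,1]]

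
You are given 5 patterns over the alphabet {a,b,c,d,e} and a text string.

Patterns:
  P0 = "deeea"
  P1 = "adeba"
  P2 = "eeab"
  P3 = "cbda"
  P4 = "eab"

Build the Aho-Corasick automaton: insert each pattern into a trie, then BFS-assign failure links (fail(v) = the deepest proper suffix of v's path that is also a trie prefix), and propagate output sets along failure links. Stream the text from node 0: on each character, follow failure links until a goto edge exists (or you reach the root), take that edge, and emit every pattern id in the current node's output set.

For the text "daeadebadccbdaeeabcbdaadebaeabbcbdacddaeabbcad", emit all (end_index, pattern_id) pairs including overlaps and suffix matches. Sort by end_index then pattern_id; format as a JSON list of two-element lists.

Build:
Trie (insert patterns):
  0='ε' goto a→6 c→15 d→1 e→11
  1='d' goto e→2
  2='de' goto e→3
  3='dee' goto e→4
  4='deee' goto a→5
  5='deeea' goto ·  [P0 ends]
  6='a' goto d→7
  7='ad' goto e→8
  8='ade' goto b→9
  9='adeb' goto a→10
  10='adeba' goto ·  [P1 ends]
  11='e' goto a→19 e→12
  12='ee' goto a→13
  13='eea' goto b→14
  14='eeab' goto ·  [P2 ends]
  15='c' goto b→16
  16='cb' goto d→17
  17='cbd' goto a→18
  18='cbda' goto ·  [P3 ends]
  19='ea' goto b→20
  20='eab' goto ·  [P4 ends]

Failure links (BFS by depth):
  n1('d'): parent n0 fail=0; on 'd' 0 → fail=0;  out ∅∪∅=∅
  n6('a'): parent n0 fail=0; on 'a' 0 → fail=0;  out ∅∪∅=∅
  n11('e'): parent n0 fail=0; on 'e' 0 → fail=0;  out ∅∪∅=∅
  n15('c'): parent n0 fail=0; on 'c' 0 → fail=0;  out ∅∪∅=∅
  n2('de'): parent n1 fail=0; on 'e' 0 → fail=11;  out ∅∪∅=∅
  n7('ad'): parent n6 fail=0; on 'd' 0 → fail=1;  out ∅∪∅=∅
  n12('ee'): parent n11 fail=0; on 'e' 0 → fail=11;  out ∅∪∅=∅
  n16('cb'): parent n15 fail=0; on 'b' 0 → fail=0;  out ∅∪∅=∅
  n19('ea'): parent n11 fail=0; on 'a' 0 → fail=6;  out ∅∪∅=∅
  n3('dee'): parent n2 fail=11; on 'e' 11 → fail=12;  out ∅∪∅=∅
  n8('ade'): parent n7 fail=1; on 'e' 1 → fail=2;  out ∅∪∅=∅
  n13('eea'): parent n12 fail=11; on 'a' 11 → fail=19;  out ∅∪∅=∅
  n17('cbd'): parent n16 fail=0; on 'd' 0 → fail=1;  out ∅∪∅=∅
  n20('eab'): parent n19 fail=6; on 'b' 6→0 → fail=0;  out {4}∪∅={4}
  n4('deee'): parent n3 fail=12; on 'e' 12→11 → fail=12;  out ∅∪∅=∅
  n9('adeb'): parent n8 fail=2; on 'b' 2→11→0 → fail=0;  out ∅∪∅=∅
  n14('eeab'): parent n13 fail=19; on 'b' 19 → fail=20;  out {2}∪{4}={2,4}
  n18('cbda'): parent n17 fail=1; on 'a' 1→0 → fail=6;  out {3}∪∅={3}
  n5('deeea'): parent n4 fail=12; on 'a' 12 → fail=13;  out {0}∪∅={0}
  n10('adeba'): parent n9 fail=0; on 'a' 0 → fail=6;  out {1}∪∅={1}

Text stream:
i=0 'd': node 0→1
i=1 'a': node 1→6 (fail-walked)
i=2 'e': node 6→11 (fail-walked)
i=3 'a': node 11→19
i=4 'd': node 19→7 (fail-walked)
i=5 'e': node 7→8
i=6 'b': node 8→9
i=7 'a': node 9→10  ** P1@[3:7]
i=8 'd': node 10→7 (fail-walked)
i=9 'c': node 7→15 (fail-walked)
i=10 'c': node 15→15 (fail-walked)
i=11 'b': node 15→16
i=12 'd': node 16→17
i=13 'a': node 17→18  ** P3@[10:13]
i=14 'e': node 18→11 (fail-walked)
i=15 'e': node 11→12
i=16 'a': node 12→13
i=17 'b': node 13→14  ** P2@[14:17],P4@[15:17]
i=18 'c': node 14→15 (fail-walked)
i=19 'b': node 15→16
i=20 'd': node 16→17
i=21 'a': node 17→18  ** P3@[18:21]
i=22 'a': node 18→6 (fail-walked)
i=23 'd': node 6→7
i=24 'e': node 7→8
i=25 'b': node 8→9
i=26 'a': node 9→10  ** P1@[22:26]
i=27 'e': node 10→11 (fail-walked)
i=28 'a': node 11→19
i=29 'b': node 19→20  ** P4@[27:29]
i=30 'b': node 20→0 (fail-walked)
i=31 'c': node 0→15
i=32 'b': node 15→16
i=33 'd': node 16→17
i=34 'a': node 17→18  ** P3@[31:34]
i=35 'c': node 18→15 (fail-walked)
i=36 'd': node 15→1 (fail-walked)
i=37 'd': node 1→1 (fail-walked)
i=38 'a': node 1→6 (fail-walked)
i=39 'e': node 6→11 (fail-walked)
i=40 'a': node 11→19
i=41 'b': node 19→20  ** P4@[39:41]
i=42 'b': node 20→0 (fail-walked)
i=43 'c': node 0→15
i=44 'a': node 15→6 (fail-walked)
i=45 'd': node 6→7

All matches (sorted): [[7,1],[13,3],[17,2],[17,4],[21,3],[26,1],[29,4],[34,3],[41,4]]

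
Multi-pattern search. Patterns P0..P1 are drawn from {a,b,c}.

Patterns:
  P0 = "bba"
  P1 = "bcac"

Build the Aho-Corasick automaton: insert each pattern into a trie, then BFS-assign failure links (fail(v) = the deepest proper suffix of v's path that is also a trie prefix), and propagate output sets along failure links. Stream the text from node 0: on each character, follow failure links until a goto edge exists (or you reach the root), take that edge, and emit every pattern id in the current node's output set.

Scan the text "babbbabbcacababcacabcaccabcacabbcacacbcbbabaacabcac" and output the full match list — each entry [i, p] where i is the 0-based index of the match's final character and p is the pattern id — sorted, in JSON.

Construct AC machine:
Trie nodes:
  n0 'ε': b→1
  n1 'b': b→2 c→4
  n2 'bb': a→3
  n3 'bba': ·  [P0 ends]
  n4 'bc': a→5
  n5 'bca': c→6
  n6 'bcac': ·  [P1 ends]

Failure links (BFS by depth):
  n1('b'): parent n0 fail=0; on 'b' 0 → fail=0;  out ∅∪∅=∅
  n2('bb'): parent n1 fail=0; on 'b' 0 → fail=1;  out ∅∪∅=∅
  n4('bc'): parent n1 fail=0; on 'c' 0 → fail=0;  out ∅∪∅=∅
  n3('bba'): parent n2 fail=1; on 'a' 1→0 → fail=0;  out {0}∪∅={0}
  n5('bca'): parent n4 fail=0; on 'a' 0 → fail=0;  out ∅∪∅=∅
  n6('bcac'): parent n5 fail=0; on 'c' 0 → fail=0;  out {1}∪∅={1}

Scan:
i=0 'b': node 0→1
i=1 'a': node 1→0 ·f
i=2 'b': node 0→1
i=3 'b': node 1→2
i=4 'b': node 2→2 ·f
i=5 'a': node 2→3  → match P0@[3:5]
i=6 'b': node 3→1 ·f
i=7 'b': node 1→2
i=8 'c': node 2→4 ·f
i=9 'a': node 4→5
i=10 'c': node 5→6  → match P1@[7:10]
i=11 'a': node 6→0 ·f
i=12 'b': node 0→1
i=13 'a': node 1→0 ·f
i=14 'b': node 0→1
i=15 'c': node 1→4
i=16 'a': node 4→5
i=17 'c': node 5→6  → match P1@[14:17]
i=18 'a': node 6→0 ·f
i=19 'b': node 0→1
i=20 'c': node 1→4
i=21 'a': node 4→5
i=22 'c': node 5→6  → match P1@[19:22]
i=23 'c': node 6→0 ·f
i=24 'a': node 0→0
i=25 'b': node 0→1
i=26 'c': node 1→4
i=27 'a': node 4→5
i=28 'c': node 5→6  → match P1@[25:28]
i=29 'a': node 6→0 ·f
i=30 'b': node 0→1
i=31 'b': node 1→2
i=32 'c': node 2→4 ·f
i=33 'a': node 4→5
i=34 'c': node 5→6  → match P1@[31:34]
i=35 'a': node 6→0 ·f
i=36 'c': node 0→0
i=37 'b': node 0→1
i=38 'c': node 1→4
i=39 'b': node 4→1 ·f
i=40 'b': node 1→2
i=41 'a': node 2→3  → match P0@[39:41]
i=42 'b': node 3→1 ·f
i=43 'a': node 1→0 ·f
i=44 'a': node 0→0
i=45 'c': node 0→0
i=46 'a': node 0→0
i=47 'b': node 0→1
i=48 'c': node 1→4
i=49 'a': node 4→5
i=50 'c': node 5→6  → match P1@[47:50]

Result: [[5,0],[10,1],[17,1],[22,1],[28,1],[34,1],[41,0],[50,1]]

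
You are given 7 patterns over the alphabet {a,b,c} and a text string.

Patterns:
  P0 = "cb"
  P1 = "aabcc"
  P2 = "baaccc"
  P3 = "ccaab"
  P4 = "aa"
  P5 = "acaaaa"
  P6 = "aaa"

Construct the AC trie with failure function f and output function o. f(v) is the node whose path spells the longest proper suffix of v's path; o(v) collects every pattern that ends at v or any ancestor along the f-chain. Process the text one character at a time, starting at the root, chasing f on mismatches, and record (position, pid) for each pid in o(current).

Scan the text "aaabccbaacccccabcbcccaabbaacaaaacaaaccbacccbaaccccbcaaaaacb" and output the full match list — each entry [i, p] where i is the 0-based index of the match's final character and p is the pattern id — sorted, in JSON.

Build automaton:
Trie (insert patterns):
  n0 'ε': a→3 b→8 c→1
  n1 'c': b→2 c→14
  n2 'cb': ·  [P0 ends]
  n3 'a': a→4 c→18
  n4 'aa': a→23 b→5  [P4 ends]
  n5 'aab': c→6
  n6 'aabc': c→7
  n7 'aabcc': ·  [P1 ends]
  n8 'b': a→9
  n9 'ba': a→10
  n10 'baa': c→11
  n11 'baac': c→12
  n12 'baacc': c→13
  n13 'baaccc': ·  [P2 ends]
  n14 'cc': a→15
  n15 'cca': a→16
  n16 'ccaa': b→17
  n17 'ccaab': ·  [P3 ends]
  n18 'ac': a→19
  n19 'aca': a→20
  n20 'acaa': a→21
  n21 'acaaa': a→22
  n22 'acaaaa': ·  [P5 ends]
  n23 'aaa': ·  [P6 ends]

Failure links (BFS by depth):
  n1('c'): parent n0 fail=0; on 'c' 0 → fail=0;  out ∅∪∅=∅
  n3('a'): parent n0 fail=0; on 'a' 0 → fail=0;  out ∅∪∅=∅
  n8('b'): parent n0 fail=0; on 'b' 0 → fail=0;  out ∅∪∅=∅
  n2('cb'): parent n1 fail=0; on 'b' 0 → fail=8;  out {0}∪∅={0}
  n4('aa'): parent n3 fail=0; on 'a' 0 → fail=3;  out {4}∪∅={4}
  n9('ba'): parent n8 fail=0; on 'a' 0 → fail=3;  out ∅∪∅=∅
  n14('cc'): parent n1 fail=0; on 'c' 0 → fail=1;  out ∅∪∅=∅
  n18('ac'): parent n3 fail=0; on 'c' 0 → fail=1;  out ∅∪∅=∅
  n5('aab'): parent n4 fail=3; on 'b' 3→0 → fail=8;  out ∅∪∅=∅
  n10('baa'): parent n9 fail=3; on 'a' 3 → fail=4;  out ∅∪{4}={4}
  n15('cca'): parent n14 fail=1; on 'a' 1→0 → fail=3;  out ∅∪∅=∅
  n19('aca'): parent n18 fail=1; on 'a' 1→0 → fail=3;  out ∅∪∅=∅
  n23('aaa'): parent n4 fail=3; on 'a' 3 → fail=4;  out {6}∪{4}={4,6}
  n6('aabc'): parent n5 fail=8; on 'c' 8→0 → fail=1;  out ∅∪∅=∅
  n11('baac'): parent n10 fail=4; on 'c' 4→3 → fail=18;  out ∅∪∅=∅
  n16('ccaa'): parent n15 fail=3; on 'a' 3 → fail=4;  out ∅∪{4}={4}
  n20('acaa'): parent n19 fail=3; on 'a' 3 → fail=4;  out ∅∪{4}={4}
  n7('aabcc'): parent n6 fail=1; on 'c' 1 → fail=14;  out {1}∪∅={1}
  n12('baacc'): parent n11 fail=18; on 'c' 18→1 → fail=14;  out ∅∪∅=∅
  n17('ccaab'): parent n16 fail=4; on 'b' 4 → fail=5;  out {3}∪∅={3}
  n21('acaaa'): parent n20 fail=4; on 'a' 4 → fail=23;  out ∅∪{4,6}={4,6}
  n13('baaccc'): parent n12 fail=14; on 'c' 14→1 → fail=14;  out {2}∪∅={2}
  n22('acaaaa'): parent n21 fail=23; on 'a' 23→4 → fail=23;  out {5}∪{4,6}={4,5,6}

Scan:
pos 0 'a': at 3
pos 1 'a': at 4  → match P4@[0:1]
pos 2 'a': at 23  → match P4@[1:2],P6@[0:2]
pos 3 'b': at 5 ·f
pos 4 'c': at 6
pos 5 'c': at 7  → match P1@[1:5]
pos 6 'b': at 2 ·f  → match P0@[5:6]
pos 7 'a': at 9 ·f
pos 8 'a': at 10  → match P4@[7:8]
pos 9 'c': at 11
pos 10 'c': at 12
pos 11 'c': at 13  → match P2@[6:11]
pos 12 'c': at 14 ·f
pos 13 'c': at 14 ·f
pos 14 'a': at 15
pos 15 'b': at 8 ·f
pos 16 'c': at 1 ·f
pos 17 'b': at 2  → match P0@[16:17]
pos 18 'c': at 1 ·f
pos 19 'c': at 14
pos 20 'c': at 14 ·f
pos 21 'a': at 15
pos 22 'a': at 16  → match P4@[21:22]
pos 23 'b': at 17  → match P3@[19:23]
pos 24 'b': at 8 ·f
pos 25 'a': at 9
pos 26 'a': at 10  → match P4@[25:26]
pos 27 'c': at 11
pos 28 'a': at 19 ·f
pos 29 'a': at 20  → match P4@[28:29]
pos 30 'a': at 21  → match P4@[29:30],P6@[28:30]
pos 31 'a': at 22  → match P4@[30:31],P5@[26:31],P6@[29:31]
pos 32 'c': at 18 ·f
pos 33 'a': at 19
pos 34 'a': at 20  → match P4@[33:34]
pos 35 'a': at 21  → match P4@[34:35],P6@[33:35]
pos 36 'c': at 18 ·f
pos 37 'c': at 14 ·f
pos 38 'b': at 2 ·f  → match P0@[37:38]
pos 39 'a': at 9 ·f
pos 40 'c': at 18 ·f
pos 41 'c': at 14 ·f
pos 42 'c': at 14 ·f
pos 43 'b': at 2 ·f  → match P0@[42:43]
pos 44 'a': at 9 ·f
pos 45 'a': at 10  → match P4@[44:45]
pos 46 'c': at 11
pos 47 'c': at 12
pos 48 'c': at 13  → match P2@[43:48]
pos 49 'c': at 14 ·f
pos 50 'b': at 2 ·f  → match P0@[49:50]
pos 51 'c': at 1 ·f
pos 52 'a': at 3 ·f
pos 53 'a': at 4  → match P4@[52:53]
pos 54 'a': at 23  → match P4@[53:54],P6@[52:54]
pos 55 'a': at 23 ·f  → match P4@[54:55],P6@[53:55]
pos 56 'a': at 23 ·f  → match P4@[55:56],P6@[54:56]
pos 57 'c': at 18 ·f
pos 58 'b': at 2 ·f  → match P0@[57:58]

All matches (sorted): [[1,4],[2,4],[2,6],[5,1],[6,0],[8,4],[11,2],[17,0],[22,4],[23,3],[26,4],[29,4],[30,4],[30,6],[31,4],[31,5],[31,6],[34,4],[35,4],[35,6],[38,0],[43,0],[45,4],[48,2],[50,0],[53,4],[54,4],[54,6],[55,4],[55,6],[56,4],[56,6],[58,0]]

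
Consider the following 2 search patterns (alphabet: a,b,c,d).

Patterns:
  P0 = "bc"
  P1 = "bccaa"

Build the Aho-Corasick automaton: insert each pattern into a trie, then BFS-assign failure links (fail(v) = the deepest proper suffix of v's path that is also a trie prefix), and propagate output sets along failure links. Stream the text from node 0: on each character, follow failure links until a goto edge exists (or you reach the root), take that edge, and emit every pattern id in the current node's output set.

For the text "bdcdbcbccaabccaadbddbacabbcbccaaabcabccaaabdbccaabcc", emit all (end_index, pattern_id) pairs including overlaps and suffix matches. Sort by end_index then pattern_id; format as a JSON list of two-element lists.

Construct AC machine:
Trie nodes:
  0='ε' goto b→1
  1='b' goto c→2
  2='bc' goto c→3  [P0 ends]
  3='bcc' goto a→4
  4='bcca' goto a→5
  5='bccaa' goto ·  [P1 ends]

Failure links (BFS by depth):
  fail(1) 'b': from fail(0)=0 chase 'b': 0 ⇒ 0;  out=∅∪out(0)=∅
  fail(2) 'bc': from fail(1)=0 chase 'c': 0 ⇒ 0;  out={0}∪out(0)={0}
  fail(3) 'bcc': from fail(2)=0 chase 'c': 0 ⇒ 0;  out=∅∪out(0)=∅
  fail(4) 'bcca': from fail(3)=0 chase 'a': 0 ⇒ 0;  out=∅∪out(0)=∅
  fail(5) 'bccaa': from fail(4)=0 chase 'a': 0 ⇒ 0;  out={1}∪out(0)={1}

Text stream:
pos 0 'b': at 1
pos 1 'd': at 0 ·f
pos 2 'c': at 0
pos 3 'd': at 0
pos 4 'b': at 1
pos 5 'c': at 2  emit P0@[4:5]
pos 6 'b': at 1 ·f
pos 7 'c': at 2  emit P0@[6:7]
pos 8 'c': at 3
pos 9 'a': at 4
pos 10 'a': at 5  emit P1@[6:10]
pos 11 'b': at 1 ·f
pos 12 'c': at 2  emit P0@[11:12]
pos 13 'c': at 3
pos 14 'a': at 4
pos 15 'a': at 5  emit P1@[11:15]
pos 16 'd': at 0 ·f
pos 17 'b': at 1
pos 18 'd': at 0 ·f
pos 19 'd': at 0
pos 20 'b': at 1
pos 21 'a': at 0 ·f
pos 22 'c': at 0
pos 23 'a': at 0
pos 24 'b': at 1
pos 25 'b': at 1 ·f
pos 26 'c': at 2  emit P0@[25:26]
pos 27 'b': at 1 ·f
pos 28 'c': at 2  emit P0@[27:28]
pos 29 'c': at 3
pos 30 'a': at 4
pos 31 'a': at 5  emit P1@[27:31]
pos 32 'a': at 0 ·f
pos 33 'b': at 1
pos 34 'c': at 2  emit P0@[33:34]
pos 35 'a': at 0 ·f
pos 36 'b': at 1
pos 37 'c': at 2  emit P0@[36:37]
pos 38 'c': at 3
pos 39 'a': at 4
pos 40 'a': at 5  emit P1@[36:40]
pos 41 'a': at 0 ·f
pos 42 'b': at 1
pos 43 'd': at 0 ·f
pos 44 'b': at 1
pos 45 'c': at 2  emit P0@[44:45]
pos 46 'c': at 3
pos 47 'a': at 4
pos 48 'a': at 5  emit P1@[44:48]
pos 49 'b': at 1 ·f
pos 50 'c': at 2  emit P0@[49:50]
pos 51 'c': at 3

Result: [[5,0],[7,0],[10,1],[12,0],[15,1],[26,0],[28,0],[31,1],[34,0],[37,0],[40,1],[45,0],[48,1],[50,0]]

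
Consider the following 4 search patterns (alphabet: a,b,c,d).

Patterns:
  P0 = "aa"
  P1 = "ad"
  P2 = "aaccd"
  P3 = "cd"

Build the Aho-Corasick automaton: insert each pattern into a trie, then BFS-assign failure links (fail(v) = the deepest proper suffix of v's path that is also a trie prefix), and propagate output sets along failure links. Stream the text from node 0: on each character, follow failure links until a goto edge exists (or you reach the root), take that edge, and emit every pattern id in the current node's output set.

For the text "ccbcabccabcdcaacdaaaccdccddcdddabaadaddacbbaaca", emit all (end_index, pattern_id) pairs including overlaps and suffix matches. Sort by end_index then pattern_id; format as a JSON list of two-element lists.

Construct AC machine:
Trie (insert patterns):
  n0 'ε': a→1 c→7
  n1 'a': a→2 d→3
  n2 'aa': c→4  [P0 ends]
  n3 'ad': ·  [P1 ends]
  n4 'aac': c→5
  n5 'aacc': d→6
  n6 'aaccd': ·  [P2 ends]
  n7 'c': d→8
  n8 'cd': ·  [P3 ends]

Failure links (BFS by depth):
  fail(1) 'a': from fail(0)=0 chase 'a': 0 ⇒ 0;  out=∅∪out(0)=∅
  fail(7) 'c': from fail(0)=0 chase 'c': 0 ⇒ 0;  out=∅∪out(0)=∅
  fail(2) 'aa': from fail(1)=0 chase 'a': 0 ⇒ 1;  out={0}∪out(1)={0}
  fail(3) 'ad': from fail(1)=0 chase 'd': 0 ⇒ 0;  out={1}∪out(0)={1}
  fail(8) 'cd': from fail(7)=0 chase 'd': 0 ⇒ 0;  out={3}∪out(0)={3}
  fail(4) 'aac': from fail(2)=1 chase 'c': 1→0 ⇒ 7;  out=∅∪out(7)=∅
  fail(5) 'aacc': from fail(4)=7 chase 'c': 7→0 ⇒ 7;  out=∅∪out(7)=∅
  fail(6) 'aaccd': from fail(5)=7 chase 'd': 7 ⇒ 8;  out={2}∪out(8)={2,3}

Run:
i=0 'c': node 0→7
i=1 'c': node 7→7 ·f
i=2 'b': node 7→0 ·f
i=3 'c': node 0→7
i=4 'a': node 7→1 ·f
i=5 'b': node 1→0 ·f
i=6 'c': node 0→7
i=7 'c': node 7→7 ·f
i=8 'a': node 7→1 ·f
i=9 'b': node 1→0 ·f
i=10 'c': node 0→7
i=11 'd': node 7→8  emit P3@[10:11]
i=12 'c': node 8→7 ·f
i=13 'a': node 7→1 ·f
i=14 'a': node 1→2  emit P0@[13:14]
i=15 'c': node 2→4
i=16 'd': node 4→8 ·f  emit P3@[15:16]
i=17 'a': node 8→1 ·f
i=18 'a': node 1→2  emit P0@[17:18]
i=19 'a': node 2→2 ·f  emit P0@[18:19]
i=20 'c': node 2→4
i=21 'c': node 4→5
i=22 'd': node 5→6  emit P2@[18:22],P3@[21:22]
i=23 'c': node 6→7 ·f
i=24 'c': node 7→7 ·f
i=25 'd': node 7→8  emit P3@[24:25]
i=26 'd': node 8→0 ·f
i=27 'c': node 0→7
i=28 'd': node 7→8  emit P3@[27:28]
i=29 'd': node 8→0 ·f
i=30 'd': node 0→0
i=31 'a': node 0→1
i=32 'b': node 1→0 ·f
i=33 'a': node 0→1
i=34 'a': node 1→2  emit P0@[33:34]
i=35 'd': node 2→3 ·f  emit P1@[34:35]
i=36 'a': node 3→1 ·f
i=37 'd': node 1→3  emit P1@[36:37]
i=38 'd': node 3→0 ·f
i=39 'a': node 0→1
i=40 'c': node 1→7 ·f
i=41 'b': node 7→0 ·f
i=42 'b': node 0→0
i=43 'a': node 0→1
i=44 'a': node 1→2  emit P0@[43:44]
i=45 'c': node 2→4
i=46 'a': node 4→1 ·f

Result: [[11,3],[14,0],[16,3],[18,0],[19,0],[22,2],[22,3],[25,3],[28,3],[34,0],[35,1],[37,1],[44,0]]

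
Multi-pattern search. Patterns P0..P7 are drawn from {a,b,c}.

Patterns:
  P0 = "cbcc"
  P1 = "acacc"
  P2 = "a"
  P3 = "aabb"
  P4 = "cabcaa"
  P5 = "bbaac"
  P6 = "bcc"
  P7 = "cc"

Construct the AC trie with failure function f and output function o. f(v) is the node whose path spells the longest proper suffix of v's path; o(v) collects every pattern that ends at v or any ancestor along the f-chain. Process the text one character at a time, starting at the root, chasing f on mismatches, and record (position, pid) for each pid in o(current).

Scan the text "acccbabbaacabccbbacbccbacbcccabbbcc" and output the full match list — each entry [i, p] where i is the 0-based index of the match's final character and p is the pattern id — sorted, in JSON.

Build:
Trie (insert patterns):
  0='ε' goto a→5 b→18 c→1
  1='c' goto a→13 b→2 c→25
  2='cb' goto c→3
  3='cbc' goto c→4
  4='cbcc' goto ·  ←P0
  5='a' goto a→10 c→6  ←P2
  6='ac' goto a→7
  7='aca' goto c→8
  8='acac' goto c→9
  9='acacc' goto ·  ←P1
  10='aa' goto b→11
  11='aab' goto b→12
  12='aabb' goto ·  ←P3
  13='ca' goto b→14
  14='cab' goto c→15
  15='cabc' goto a→16
  16='cabca' goto a→17
  17='cabcaa' goto ·  ←P4
  18='b' goto b→19 c→23
  19='bb' goto a→20
  20='bba' goto a→21
  21='bbaa' goto c→22
  22='bbaac' goto ·  ←P5
  23='bc' goto c→24
  24='bcc' goto ·  ←P6
  25='cc' goto ·  ←P7

BFS fail/out derivation:
  n1('c'): parent n0 fail=0; on 'c' 0 → fail=0;  out ∅∪∅=∅
  n5('a'): parent n0 fail=0; on 'a' 0 → fail=0;  out {2}∪∅={2}
  n18('b'): parent n0 fail=0; on 'b' 0 → fail=0;  out ∅∪∅=∅
  n2('cb'): parent n1 fail=0; on 'b' 0 → fail=18;  out ∅∪∅=∅
  n6('ac'): parent n5 fail=0; on 'c' 0 → fail=1;  out ∅∪∅=∅
  n10('aa'): parent n5 fail=0; on 'a' 0 → fail=5;  out ∅∪{2}={2}
  n13('ca'): parent n1 fail=0; on 'a' 0 → fail=5;  out ∅∪{2}={2}
  n19('bb'): parent n18 fail=0; on 'b' 0 → fail=18;  out ∅∪∅=∅
  n23('bc'): parent n18 fail=0; on 'c' 0 → fail=1;  out ∅∪∅=∅
  n25('cc'): parent n1 fail=0; on 'c' 0 → fail=1;  out {7}∪∅={7}
  n3('cbc'): parent n2 fail=18; on 'c' 18 → fail=23;  out ∅∪∅=∅
  n7('aca'): parent n6 fail=1; on 'a' 1 → fail=13;  out ∅∪{2}={2}
  n11('aab'): parent n10 fail=5; on 'b' 5→0 → fail=18;  out ∅∪∅=∅
  n14('cab'): parent n13 fail=5; on 'b' 5→0 → fail=18;  out ∅∪∅=∅
  n20('bba'): parent n19 fail=18; on 'a' 18→0 → fail=5;  out ∅∪{2}={2}
  n24('bcc'): parent n23 fail=1; on 'c' 1 → fail=25;  out {6}∪{7}={6,7}
  n4('cbcc'): parent n3 fail=23; on 'c' 23 → fail=24;  out {0}∪{6,7}={0,6,7}
  n8('acac'): parent n7 fail=13; on 'c' 13→5 → fail=6;  out ∅∪∅=∅
  n12('aabb'): parent n11 fail=18; on 'b' 18 → fail=19;  out {3}∪∅={3}
  n15('cabc'): parent n14 fail=18; on 'c' 18 → fail=23;  out ∅∪∅=∅
  n21('bbaa'): parent n20 fail=5; on 'a' 5 → fail=10;  out ∅∪{2}={2}
  n9('acacc'): parent n8 fail=6; on 'c' 6→1 → fail=25;  out {1}∪{7}={1,7}
  n16('cabca'): parent n15 fail=23; on 'a' 23→1 → fail=13;  out ∅∪{2}={2}
  n22('bbaac'): parent n21 fail=10; on 'c' 10→5 → fail=6;  out {5}∪∅={5}
  n17('cabcaa'): parent n16 fail=13; on 'a' 13→5 → fail=10;  out {4}∪{2}={2,4}

Text stream:
i=0 'a': node 0→5  emit P2@[0:0]
i=1 'c': node 5→6
i=2 'c': node 6→25 (via fail)  emit P7@[1:2]
i=3 'c': node 25→25 (via fail)  emit P7@[2:3]
i=4 'b': node 25→2 (via fail)
i=5 'a': node 2→5 (via fail)  emit P2@[5:5]
i=6 'b': node 5→18 (via fail)
i=7 'b': node 18→19
i=8 'a': node 19→20  emit P2@[8:8]
i=9 'a': node 20→21  emit P2@[9:9]
i=10 'c': node 21→22  emit P5@[6:10]
i=11 'a': node 22→7 (via fail)  emit P2@[11:11]
i=12 'b': node 7→14 (via fail)
i=13 'c': node 14→15
i=14 'c': node 15→24 (via fail)  emit P6@[12:14],P7@[13:14]
i=15 'b': node 24→2 (via fail)
i=16 'b': node 2→19 (via fail)
i=17 'a': node 19→20  emit P2@[17:17]
i=18 'c': node 20→6 (via fail)
i=19 'b': node 6→2 (via fail)
i=20 'c': node 2→3
i=21 'c': node 3→4  emit P0@[18:21],P6@[19:21],P7@[20:21]
i=22 'b': node 4→2 (via fail)
i=23 'a': node 2→5 (via fail)  emit P2@[23:23]
i=24 'c': node 5→6
i=25 'b': node 6→2 (via fail)
i=26 'c': node 2→3
i=27 'c': node 3→4  emit P0@[24:27],P6@[25:27],P7@[26:27]
i=28 'c': node 4→25 (via fail)  emit P7@[27:28]
i=29 'a': node 25→13 (via fail)  emit P2@[29:29]
i=30 'b': node 13→14
i=31 'b': node 14→19 (via fail)
i=32 'b': node 19→19 (via fail)
i=33 'c': node 19→23 (via fail)
i=34 'c': node 23→24  emit P6@[32:34],P7@[33:34]

Matches: [[0,2],[2,7],[3,7],[5,2],[8,2],[9,2],[10,5],[11,2],[14,6],[14,7],[17,2],[21,0],[21,6],[21,7],[23,2],[27,0],[27,6],[27,7],[28,7],[29,2],[34,6],[34,7]]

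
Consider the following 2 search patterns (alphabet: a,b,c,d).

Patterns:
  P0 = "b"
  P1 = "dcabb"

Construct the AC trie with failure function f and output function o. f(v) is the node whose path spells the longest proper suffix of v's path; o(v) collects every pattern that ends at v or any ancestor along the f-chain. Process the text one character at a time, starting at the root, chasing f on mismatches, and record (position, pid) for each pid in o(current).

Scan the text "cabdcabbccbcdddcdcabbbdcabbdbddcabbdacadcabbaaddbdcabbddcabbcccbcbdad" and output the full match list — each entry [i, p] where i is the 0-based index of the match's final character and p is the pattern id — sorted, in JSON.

Build automaton:
Trie nodes:
  n0 'ε': b→1 d→2
  n1 'b': ·  [P0 ends]
  n2 'd': c→3
  n3 'dc': a→4
  n4 'dca': b→5
  n5 'dcab': b→6
  n6 'dcabb': ·  [P1 ends]

Failure links (BFS by depth):
  fail(1) 'b': from fail(0)=0 chase 'b': 0 ⇒ 0;  out={0}∪out(0)={0}
  fail(2) 'd': from fail(0)=0 chase 'd': 0 ⇒ 0;  out=∅∪out(0)=∅
  fail(3) 'dc': from fail(2)=0 chase 'c': 0 ⇒ 0;  out=∅∪out(0)=∅
  fail(4) 'dca': from fail(3)=0 chase 'a': 0 ⇒ 0;  out=∅∪out(0)=∅
  fail(5) 'dcab': from fail(4)=0 chase 'b': 0 ⇒ 1;  out=∅∪out(1)={0}
  fail(6) 'dcabb': from fail(5)=1 chase 'b': 1→0 ⇒ 1;  out={1}∪out(1)={0,1}

Run:
i=0 'c': node 0→0
i=1 'a': node 0→0
i=2 'b': node 0→1  emit P0@[2:2]
i=3 'd': node 1→2 (via fail)
i=4 'c': node 2→3
i=5 'a': node 3→4
i=6 'b': node 4→5  emit P0@[6:6]
i=7 'b': node 5→6  emit P0@[7:7],P1@[3:7]
i=8 'c': node 6→0 (via fail)
i=9 'c': node 0→0
i=10 'b': node 0→1  emit P0@[10:10]
i=11 'c': node 1→0 (via fail)
i=12 'd': node 0→2
i=13 'd': node 2→2 (via fail)
i=14 'd': node 2→2 (via fail)
i=15 'c': node 2→3
i=16 'd': node 3→2 (via fail)
i=17 'c': node 2→3
i=18 'a': node 3→4
i=19 'b': node 4→5  emit P0@[19:19]
i=20 'b': node 5→6  emit P0@[20:20],P1@[16:20]
i=21 'b': node 6→1 (via fail)  emit P0@[21:21]
i=22 'd': node 1→2 (via fail)
i=23 'c': node 2→3
i=24 'a': node 3→4
i=25 'b': node 4→5  emit P0@[25:25]
i=26 'b': node 5→6  emit P0@[26:26],P1@[22:26]
i=27 'd': node 6→2 (via fail)
i=28 'b': node 2→1 (via fail)  emit P0@[28:28]
i=29 'd': node 1→2 (via fail)
i=30 'd': node 2→2 (via fail)
i=31 'c': node 2→3
i=32 'a': node 3→4
i=33 'b': node 4→5  emit P0@[33:33]
i=34 'b': node 5→6  emit P0@[34:34],P1@[30:34]
i=35 'd': node 6→2 (via fail)
i=36 'a': node 2→0 (via fail)
i=37 'c': node 0→0
i=38 'a': node 0→0
i=39 'd': node 0→2
i=40 'c': node 2→3
i=41 'a': node 3→4
i=42 'b': node 4→5  emit P0@[42:42]
i=43 'b': node 5→6  emit P0@[43:43],P1@[39:43]
i=44 'a': node 6→0 (via fail)
i=45 'a': node 0→0
i=46 'd': node 0→2
i=47 'd': node 2→2 (via fail)
i=48 'b': node 2→1 (via fail)  emit P0@[48:48]
i=49 'd': node 1→2 (via fail)
i=50 'c': node 2→3
i=51 'a': node 3→4
i=52 'b': node 4→5  emit P0@[52:52]
i=53 'b': node 5→6  emit P0@[53:53],P1@[49:53]
i=54 'd': node 6→2 (via fail)
i=55 'd': node 2→2 (via fail)
i=56 'c': node 2→3
i=57 'a': node 3→4
i=58 'b': node 4→5  emit P0@[58:58]
i=59 'b': node 5→6  emit P0@[59:59],P1@[55:59]
i=60 'c': node 6→0 (via fail)
i=61 'c': node 0→0
i=62 'c': node 0→0
i=63 'b': node 0→1  emit P0@[63:63]
i=64 'c': node 1→0 (via fail)
i=65 'b': node 0→1  emit P0@[65:65]
i=66 'd': node 1→2 (via fail)
i=67 'a': node 2→0 (via fail)
i=68 'd': node 0→2

Result: [[2,0],[6,0],[7,0],[7,1],[10,0],[19,0],[20,0],[20,1],[21,0],[25,0],[26,0],[26,1],[28,0],[33,0],[34,0],[34,1],[42,0],[43,0],[43,1],[48,0],[52,0],[53,0],[53,1],[58,0],[59,0],[59,1],[63,0],[65,0]]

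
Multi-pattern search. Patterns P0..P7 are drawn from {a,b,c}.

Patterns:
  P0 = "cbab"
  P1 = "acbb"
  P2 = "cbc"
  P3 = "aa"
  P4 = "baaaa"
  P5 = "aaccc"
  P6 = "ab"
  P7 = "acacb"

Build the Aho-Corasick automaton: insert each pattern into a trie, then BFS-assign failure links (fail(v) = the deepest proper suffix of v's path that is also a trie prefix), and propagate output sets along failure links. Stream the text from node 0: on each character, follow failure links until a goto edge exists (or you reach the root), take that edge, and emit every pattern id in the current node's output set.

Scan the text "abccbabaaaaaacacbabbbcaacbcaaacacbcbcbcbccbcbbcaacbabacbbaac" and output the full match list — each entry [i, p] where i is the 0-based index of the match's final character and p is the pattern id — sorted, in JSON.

Construct AC machine:
Trie nodes:
  0='ε' goto a→5 b→11 c→1
  1='c' goto b→2
  2='cb' goto a→3 c→9
  3='cba' goto b→4
  4='cbab' goto ·  ←P0
  5='a' goto a→10 b→19 c→6
  6='ac' goto a→20 b→7
  7='acb' goto b→8
  8='acbb' goto ·  ←P1
  9='cbc' goto ·  ←P2
  10='aa' goto c→16  ←P3
  11='b' goto a→12
  12='ba' goto a→13
  13='baa' goto a→14
  14='baaa' goto a→15
  15='baaaa' goto ·  ←P4
  16='aac' goto c→17
  17='aacc' goto c→18
  18='aaccc' goto ·  ←P5
  19='ab' goto ·  ←P6
  20='aca' goto c→21
  21='acac' goto b→22
  22='acacb' goto ·  ←P7

Failure links (BFS by depth):
  n1('c'): parent n0 fail=0; on 'c' 0 → fail=0;  out ∅∪∅=∅
  n5('a'): parent n0 fail=0; on 'a' 0 → fail=0;  out ∅∪∅=∅
  n11('b'): parent n0 fail=0; on 'b' 0 → fail=0;  out ∅∪∅=∅
  n2('cb'): parent n1 fail=0; on 'b' 0 → fail=11;  out ∅∪∅=∅
  n6('ac'): parent n5 fail=0; on 'c' 0 → fail=1;  out ∅∪∅=∅
  n10('aa'): parent n5 fail=0; on 'a' 0 → fail=5;  out {3}∪∅={3}
  n12('ba'): parent n11 fail=0; on 'a' 0 → fail=5;  out ∅∪∅=∅
  n19('ab'): parent n5 fail=0; on 'b' 0 → fail=11;  out {6}∪∅={6}
  n3('cba'): parent n2 fail=11; on 'a' 11 → fail=12;  out ∅∪∅=∅
  n7('acb'): parent n6 fail=1; on 'b' 1 → fail=2;  out ∅∪∅=∅
  n9('cbc'): parent n2 fail=11; on 'c' 11→0 → fail=1;  out {2}∪∅={2}
  n13('baa'): parent n12 fail=5; on 'a' 5 → fail=10;  out ∅∪{3}={3}
  n16('aac'): parent n10 fail=5; on 'c' 5 → fail=6;  out ∅∪∅=∅
  n20('aca'): parent n6 fail=1; on 'a' 1→0 → fail=5;  out ∅∪∅=∅
  n4('cbab'): parent n3 fail=12; on 'b' 12→5 → fail=19;  out {0}∪{6}={0,6}
  n8('acbb'): parent n7 fail=2; on 'b' 2→11→0 → fail=11;  out {1}∪∅={1}
  n14('baaa'): parent n13 fail=10; on 'a' 10→5 → fail=10;  out ∅∪{3}={3}
  n17('aacc'): parent n16 fail=6; on 'c' 6→1→0 → fail=1;  out ∅∪∅=∅
  n21('acac'): parent n20 fail=5; on 'c' 5 → fail=6;  out ∅∪∅=∅
  n15('baaaa'): parent n14 fail=10; on 'a' 10→5 → fail=10;  out {4}∪{3}={3,4}
  n18('aaccc'): parent n17 fail=1; on 'c' 1→0 → fail=1;  out {5}∪∅={5}
  n22('acacb'): parent n21 fail=6; on 'b' 6 → fail=7;  out {7}∪∅={7}

Scan:
[0] read 'a'  n0⇒n5
[1] read 'b'  n5⇒n19  → match P6@[0:1]
[2] read 'c'  n19⇒n1 (via fail)
[3] read 'c'  n1⇒n1 (via fail)
[4] read 'b'  n1⇒n2
[5] read 'a'  n2⇒n3
[6] read 'b'  n3⇒n4  → match P0@[3:6],P6@[5:6]
[7] read 'a'  n4⇒n12 (via fail)
[8] read 'a'  n12⇒n13  → match P3@[7:8]
[9] read 'a'  n13⇒n14  → match P3@[8:9]
[10] read 'a'  n14⇒n15  → match P3@[9:10],P4@[6:10]
[11] read 'a'  n15⇒n10 (via fail)  → match P3@[10:11]
[12] read 'a'  n10⇒n10 (via fail)  → match P3@[11:12]
[13] read 'c'  n10⇒n16
[14] read 'a'  n16⇒n20 (via fail)
[15] read 'c'  n20⇒n21
[16] read 'b'  n21⇒n22  → match P7@[12:16]
[17] read 'a'  n22⇒n3 (via fail)
[18] read 'b'  n3⇒n4  → match P0@[15:18],P6@[17:18]
[19] read 'b'  n4⇒n11 (via fail)
[20] read 'b'  n11⇒n11 (via fail)
[21] read 'c'  n11⇒n1 (via fail)
[22] read 'a'  n1⇒n5 (via fail)
[23] read 'a'  n5⇒n10  → match P3@[22:23]
[24] read 'c'  n10⇒n16
[25] read 'b'  n16⇒n7 (via fail)
[26] read 'c'  n7⇒n9 (via fail)  → match P2@[24:26]
[27] read 'a'  n9⇒n5 (via fail)
[28] read 'a'  n5⇒n10  → match P3@[27:28]
[29] read 'a'  n10⇒n10 (via fail)  → match P3@[28:29]
[30] read 'c'  n10⇒n16
[31] read 'a'  n16⇒n20 (via fail)
[32] read 'c'  n20⇒n21
[33] read 'b'  n21⇒n22  → match P7@[29:33]
[34] read 'c'  n22⇒n9 (via fail)  → match P2@[32:34]
[35] read 'b'  n9⇒n2 (via fail)
[36] read 'c'  n2⇒n9  → match P2@[34:36]
[37] read 'b'  n9⇒n2 (via fail)
[38] read 'c'  n2⇒n9  → match P2@[36:38]
[39] read 'b'  n9⇒n2 (via fail)
[40] read 'c'  n2⇒n9  → match P2@[38:40]
[41] read 'c'  n9⇒n1 (via fail)
[42] read 'b'  n1⇒n2
[43] read 'c'  n2⇒n9  → match P2@[41:43]
[44] read 'b'  n9⇒n2 (via fail)
[45] read 'b'  n2⇒n11 (via fail)
[46] read 'c'  n11⇒n1 (via fail)
[47] read 'a'  n1⇒n5 (via fail)
[48] read 'a'  n5⇒n10  → match P3@[47:48]
[49] read 'c'  n10⇒n16
[50] read 'b'  n16⇒n7 (via fail)
[51] read 'a'  n7⇒n3 (via fail)
[52] read 'b'  n3⇒n4  → match P0@[49:52],P6@[51:52]
[53] read 'a'  n4⇒n12 (via fail)
[54] read 'c'  n12⇒n6 (via fail)
[55] read 'b'  n6⇒n7
[56] read 'b'  n7⇒n8  → match P1@[53:56]
[57] read 'a'  n8⇒n12 (via fail)
[58] read 'a'  n12⇒n13  → match P3@[57:58]
[59] read 'c'  n13⇒n16 (via fail)

Result: [[1,6],[6,0],[6,6],[8,3],[9,3],[10,3],[10,4],[11,3],[12,3],[16,7],[18,0],[18,6],[23,3],[26,2],[28,3],[29,3],[33,7],[34,2],[36,2],[38,2],[40,2],[43,2],[48,3],[52,0],[52,6],[56,1],[58,3]]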